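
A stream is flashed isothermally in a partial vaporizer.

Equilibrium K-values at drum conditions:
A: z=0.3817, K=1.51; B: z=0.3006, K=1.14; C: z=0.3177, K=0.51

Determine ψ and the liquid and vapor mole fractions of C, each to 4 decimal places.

ψ = 0.4409, x_C = 0.4052, y_C = 0.2067

Material balance + equilibrium reduce to Σ zᵢ(Kᵢ−1)/(1+ψ(Kᵢ−1)) = 0.
g(0) = ΣzᵢKᵢ − 1 = 0.0811 and g(1) = 1 − Σzᵢ/Kᵢ = -0.1394, so a root lies in (0, 1).
Newton–Raphson from ψ = 0.7:
  ψ = 0.7000: g = -0.05516, g' = -0.2355 → ψ = 0.4658
  ψ = 0.4658: g = -0.00490, g' = -0.1981 → ψ = 0.4410
  ψ = 0.4410: g = -0.00003, g' = -0.1955 → ψ = 0.4409
Converged at ψ = 0.4409.
Compositions from xᵢ = zᵢ/(1+ψ(Kᵢ−1)), yᵢ = Kᵢxᵢ:
  A: x = 0.3116, y = 0.4706
  B: x = 0.2831, y = 0.3228
  C: x = 0.4052, y = 0.2067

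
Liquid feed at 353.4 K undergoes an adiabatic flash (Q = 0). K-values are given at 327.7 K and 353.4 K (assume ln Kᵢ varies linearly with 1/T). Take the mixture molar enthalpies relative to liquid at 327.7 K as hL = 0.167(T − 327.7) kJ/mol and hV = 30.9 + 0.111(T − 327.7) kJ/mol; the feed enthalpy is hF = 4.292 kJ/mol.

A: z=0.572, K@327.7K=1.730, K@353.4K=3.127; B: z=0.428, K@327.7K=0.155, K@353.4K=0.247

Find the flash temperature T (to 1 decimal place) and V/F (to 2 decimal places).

Adiabatic flash: solve Rachford–Rice at each trial T, then check hF = ψ·hV(T) + (1−ψ)·hL(T).
  T = 327.7 K: K = (1.730, 0.155), RR gives ψ = 0.091, H_out = 2.800 kJ/mol
  T = 353.4 K: K = (3.127, 0.247), RR gives ψ = 0.558, H_out = 20.743 kJ/mol
  T = 340.5 K: K = (2.349, 0.197), RR gives ψ = 0.395, H_out = 14.070 kJ/mol
  T = 334.1 K: K = (2.022, 0.175), RR gives ψ = 0.275, H_out = 9.459 kJ/mol
  T = 330.9 K: K = (1.872, 0.165), RR gives ψ = 0.194, H_out = 6.493 kJ/mol
  T = 329.3 K: K = (1.800, 0.160), RR gives ψ = 0.146, H_out = 4.757 kJ/mol
Linear interpolation between T = 327.7 (H_out = 2.800) and T = 329.3 (H_out = 4.757) on hF = 4.292 gives T ≈ 328.9 K, at which ψ = 0.13.

T = 328.9 K, V/F = 0.13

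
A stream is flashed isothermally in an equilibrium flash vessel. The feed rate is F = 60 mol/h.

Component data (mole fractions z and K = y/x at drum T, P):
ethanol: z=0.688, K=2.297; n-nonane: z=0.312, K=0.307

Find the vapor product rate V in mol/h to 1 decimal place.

V = 45.1 mol/h

Rachford–Rice: g(ψ) = Σ zᵢ(Kᵢ−1)/(1+ψ(Kᵢ−1)) = 0.
g(0) = ΣzᵢKᵢ − 1 = 0.676 and g(1) = 1 − Σzᵢ/Kᵢ = -0.316, so a root lies in (0, 1).
Binary case is linear: z₁(K₁−1)(1+ψ(K₂−1)) + z₂(K₂−1)(1+ψ(K₁−1)) = 0
⇒ ψ = [z₁(K₁−1)+z₂(K₂−1)] / [−(K₁−1)(K₂−1)] = 0.6761/0.8988 = 0.752
Then V = ψ·F = 0.7522·60 = 45.1 mol/h and L = F − V = 14.9 mol/h.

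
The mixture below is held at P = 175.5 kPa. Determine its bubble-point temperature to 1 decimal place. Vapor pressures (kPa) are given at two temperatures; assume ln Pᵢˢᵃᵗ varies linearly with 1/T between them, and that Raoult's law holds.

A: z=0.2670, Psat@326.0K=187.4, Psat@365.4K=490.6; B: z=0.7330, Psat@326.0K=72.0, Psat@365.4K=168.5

Bubble-point temperature: ΣzᵢPᵢˢᵃᵗ(T) = P. Interpolate ln Pᵢˢᵃᵗ = aᵢ + bᵢ/T.
  T = 326.0 K: ΣzᵢPᵢˢᵃᵗ = 102.81 kPa
  T = 365.4 K: ΣzᵢPᵢˢᵃᵗ = 254.50 kPa
  T = 345.7 K: ΣzᵢPᵢˢᵃᵗ = 165.93 kPa
  T = 355.5 K: ΣzᵢPᵢˢᵃᵗ = 206.47 kPa
  T = 350.6 K: ΣzᵢPᵢˢᵃᵗ = 185.37 kPa
  T = 348.1 K: ΣzᵢPᵢˢᵃᵗ = 175.25 kPa
Interpolating between 348.1 K and 350.6 K gives T ≈ 348.2 K.

T = 348.2 K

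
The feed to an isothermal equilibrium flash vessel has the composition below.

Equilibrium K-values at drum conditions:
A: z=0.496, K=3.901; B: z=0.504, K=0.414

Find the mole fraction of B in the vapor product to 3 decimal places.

Rachford–Rice: g(ψ) = Σ zᵢ(Kᵢ−1)/(1+ψ(Kᵢ−1)) = 0.
Check two-phase: ΣzᵢKᵢ = 2.144 > 1 and Σzᵢ/Kᵢ = 1.345 > 1, so g(0) = 1.144 > 0 and g(1) = -0.345 < 0.
Binary case is linear: z₁(K₁−1)(1+ψ(K₂−1)) + z₂(K₂−1)(1+ψ(K₁−1)) = 0
⇒ ψ = [z₁(K₁−1)+z₂(K₂−1)] / [−(K₁−1)(K₂−1)] = 1.1436/1.7000 = 0.673
Compositions from xᵢ = zᵢ/(1+ψ(Kᵢ−1)), yᵢ = Kᵢxᵢ:
  A: x = 0.168, y = 0.656
  B: x = 0.832, y = 0.344

y_B = 0.344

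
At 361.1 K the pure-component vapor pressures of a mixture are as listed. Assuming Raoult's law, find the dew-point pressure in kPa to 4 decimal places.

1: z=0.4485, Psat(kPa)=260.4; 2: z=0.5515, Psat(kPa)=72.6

Pdew = 107.3103 kPa

At the dew point ψ → 1, so Σzᵢ/Kᵢ = 1 with Kᵢ = Pᵢˢᵃᵗ/P ⇒ 1/P = Σzᵢ/Pᵢˢᵃᵗ.
1/P = 0.4485/260.4 + 0.5515/72.6 = 0.0093188 ⇒ P = 107.3103 kPa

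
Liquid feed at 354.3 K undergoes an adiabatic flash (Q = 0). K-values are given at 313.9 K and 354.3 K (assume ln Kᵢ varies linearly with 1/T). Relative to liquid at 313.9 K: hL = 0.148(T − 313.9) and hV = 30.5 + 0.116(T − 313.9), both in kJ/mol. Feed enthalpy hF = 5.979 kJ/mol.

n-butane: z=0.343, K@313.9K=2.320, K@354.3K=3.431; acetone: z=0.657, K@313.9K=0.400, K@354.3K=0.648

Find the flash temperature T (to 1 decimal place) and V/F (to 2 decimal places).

Adiabatic flash: solve Rachford–Rice at each trial T, then check hF = ψ·hV(T) + (1−ψ)·hL(T).
  T = 313.9 K: K = (2.320, 0.400), RR gives ψ = 0.074, H_out = 2.255 kJ/mol
  T = 354.3 K: K = (3.431, 0.648), RR gives ψ = 0.704, H_out = 26.546 kJ/mol
  T = 334.1 K: K = (2.855, 0.517), RR gives ψ = 0.355, H_out = 13.598 kJ/mol
  T = 324.0 K: K = (2.582, 0.456), RR gives ψ = 0.216, H_out = 8.002 kJ/mol
  T = 318.9 K: K = (2.448, 0.427), RR gives ψ = 0.145, H_out = 5.152 kJ/mol
  T = 321.4 K: K = (2.513, 0.442), RR gives ψ = 0.180, H_out = 6.558 kJ/mol
  T = 320.1 K: K = (2.479, 0.434), RR gives ψ = 0.162, H_out = 5.829 kJ/mol
Linear interpolation between T = 320.1 (H_out = 5.829) and T = 321.4 (H_out = 6.558) on hF = 5.979 gives T ≈ 320.4 K, at which ψ = 0.17.

T = 320.4 K, V/F = 0.17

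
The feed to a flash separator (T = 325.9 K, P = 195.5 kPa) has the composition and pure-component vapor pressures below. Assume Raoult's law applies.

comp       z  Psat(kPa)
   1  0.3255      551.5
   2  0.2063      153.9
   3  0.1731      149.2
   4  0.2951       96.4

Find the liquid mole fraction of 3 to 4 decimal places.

x_3 = 0.1980

Raoult's law: Kᵢ = Pᵢˢᵃᵗ/P = Pᵢˢᵃᵗ/195.5.
  K_1 = 551.5/195.5 = 2.820972, K_2 = 153.9/195.5 = 0.787212, K_3 = 149.2/195.5 = 0.763171, K_4 = 96.4/195.5 = 0.493095
Iterate (Newton) starting at β = 0.5:
  β = 0.5000: g = 0.01425, g' = -0.4560 → β = 0.5313
  β = 0.5313: g = 0.00017, g' = -0.4454 → β = 0.5316
Converged at β = 0.5316.
Compositions from xᵢ = zᵢ/(1+β(Kᵢ−1)), yᵢ = Kᵢxᵢ:
  1: x = 0.1654, y = 0.4666
  2: x = 0.2326, y = 0.1831
  3: x = 0.1980, y = 0.1511
  4: x = 0.4040, y = 0.1992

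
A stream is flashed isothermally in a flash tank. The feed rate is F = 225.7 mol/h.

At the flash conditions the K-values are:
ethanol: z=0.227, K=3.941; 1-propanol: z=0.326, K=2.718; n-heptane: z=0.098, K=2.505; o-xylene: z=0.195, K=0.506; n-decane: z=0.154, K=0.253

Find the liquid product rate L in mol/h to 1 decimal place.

L = 33.5 mol/h

Material balance + equilibrium reduce to Σ zᵢ(Kᵢ−1)/(1+ψ(Kᵢ−1)) = 0.
Feasibility: ΣzᵢKᵢ = 2.164, Σzᵢ/Kᵢ = 1.211 — both > 1, two phases present.
Newton iteration, ψ⁰ = 0.37:
  ψ = 0.370: g = 0.4800, g' = -1.137 → ψ = 0.792
  ψ = 0.792: g = 0.0649, g' = -1.040 → ψ = 0.855
  ψ = 0.855: g = -0.0034, g' = -1.159 → ψ = 0.852
Converged at ψ = 0.852.
Then V = ψ·F = 0.8517·225.7 = 192.2 mol/h and L = F − V = 33.5 mol/h.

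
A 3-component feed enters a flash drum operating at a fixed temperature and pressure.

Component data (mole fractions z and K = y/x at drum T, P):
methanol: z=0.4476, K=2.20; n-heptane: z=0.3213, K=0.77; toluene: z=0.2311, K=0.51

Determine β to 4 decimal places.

Material balance + equilibrium reduce to Σ zᵢ(Kᵢ−1)/(1+β(Kᵢ−1)) = 0.
Feasibility: ΣzᵢKᵢ = 1.3500, Σzᵢ/Kᵢ = 1.0739 — both > 1, two phases present.
Iterate (Newton) starting at β = 0.5:
  β = 0.5000: g = 0.10221, g' = -0.3708 → β = 0.7756
  β = 0.7756: g = 0.00558, g' = -0.3425 → β = 0.7919
Converged at β = 0.7919.

β = 0.7919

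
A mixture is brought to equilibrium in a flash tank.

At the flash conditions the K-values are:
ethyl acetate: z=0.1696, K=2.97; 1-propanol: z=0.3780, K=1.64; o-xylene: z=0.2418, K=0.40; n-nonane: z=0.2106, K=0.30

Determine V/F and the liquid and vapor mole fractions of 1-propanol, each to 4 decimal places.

Rachford–Rice: g(V/F) = Σ zᵢ(Kᵢ−1)/(1+V/F(Kᵢ−1)) = 0.
Feasibility: ΣzᵢKᵢ = 1.2835, Σzᵢ/Kᵢ = 1.5941 — both > 1, two phases present.
Newton iteration, V/F⁰ = 0.5:
  V/F = 0.5000: g = -0.08247, g' = -0.6778 → V/F = 0.3783
  V/F = 0.3783: g = -0.00201, g' = -0.6530 → V/F = 0.3752
Converged at V/F = 0.3752.
Compositions from xᵢ = zᵢ/(1+V/F(Kᵢ−1)), yᵢ = Kᵢxᵢ:
  ethyl acetate: x = 0.0975, y = 0.2896
  1-propanol: x = 0.3048, y = 0.4999
  o-xylene: x = 0.3121, y = 0.1248
  n-nonane: x = 0.2856, y = 0.0857

V/F = 0.3752, x_1-propanol = 0.3048, y_1-propanol = 0.4999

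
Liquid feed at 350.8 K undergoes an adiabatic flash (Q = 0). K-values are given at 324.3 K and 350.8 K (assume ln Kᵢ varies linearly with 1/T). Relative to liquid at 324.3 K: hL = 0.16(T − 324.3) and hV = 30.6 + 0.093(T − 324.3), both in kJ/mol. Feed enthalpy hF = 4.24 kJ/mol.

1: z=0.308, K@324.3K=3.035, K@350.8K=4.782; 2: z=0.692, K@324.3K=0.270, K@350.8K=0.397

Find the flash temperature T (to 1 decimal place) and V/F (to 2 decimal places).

Adiabatic flash: solve Rachford–Rice at each trial T, then check hF = ψ·hV(T) + (1−ψ)·hL(T).
  T = 324.3 K: K = (3.035, 0.270), RR gives ψ = 0.082, H_out = 2.505 kJ/mol
  T = 350.8 K: K = (4.782, 0.397), RR gives ψ = 0.328, H_out = 13.689 kJ/mol
  T = 337.6 K: K = (3.847, 0.330), RR gives ψ = 0.217, H_out = 8.567 kJ/mol
  T = 331.0 K: K = (3.428, 0.299), RR gives ψ = 0.155, H_out = 5.734 kJ/mol
  T = 327.6 K: K = (3.225, 0.284), RR gives ψ = 0.119, H_out = 4.151 kJ/mol
  T = 329.3 K: K = (3.325, 0.292), RR gives ψ = 0.137, H_out = 4.955 kJ/mol
Linear interpolation between T = 327.6 (H_out = 4.151) and T = 329.3 (H_out = 4.955) on hF = 4.24 gives T ≈ 327.8 K, at which ψ = 0.12.

T = 327.8 K, V/F = 0.12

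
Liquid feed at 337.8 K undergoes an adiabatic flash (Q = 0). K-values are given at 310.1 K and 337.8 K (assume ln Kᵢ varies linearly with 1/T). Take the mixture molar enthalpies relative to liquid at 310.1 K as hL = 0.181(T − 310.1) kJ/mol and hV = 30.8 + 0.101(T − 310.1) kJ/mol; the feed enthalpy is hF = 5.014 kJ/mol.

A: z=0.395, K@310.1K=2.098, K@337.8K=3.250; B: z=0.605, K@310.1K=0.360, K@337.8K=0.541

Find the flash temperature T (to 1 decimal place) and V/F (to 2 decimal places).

Adiabatic flash: solve Rachford–Rice at each trial T, then check hF = ψ·hV(T) + (1−ψ)·hL(T).
  T = 310.1 K: K = (2.098, 0.360), RR gives ψ = 0.066, H_out = 2.039 kJ/mol
  T = 337.8 K: K = (3.250, 0.541), RR gives ψ = 0.592, H_out = 21.926 kJ/mol
  T = 324.0 K: K = (2.638, 0.446), RR gives ψ = 0.343, H_out = 12.698 kJ/mol
  T = 317.1 K: K = (2.360, 0.402), RR gives ψ = 0.215, H_out = 7.783 kJ/mol
  T = 313.6 K: K = (2.227, 0.381), RR gives ψ = 0.144, H_out = 5.043 kJ/mol
  T = 311.9 K: K = (2.164, 0.370), RR gives ψ = 0.108, H_out = 3.622 kJ/mol
Linear interpolation between T = 311.9 (H_out = 3.622) and T = 313.6 (H_out = 5.043) on hF = 5.014 gives T ≈ 313.6 K, at which ψ = 0.14.

T = 313.6 K, V/F = 0.14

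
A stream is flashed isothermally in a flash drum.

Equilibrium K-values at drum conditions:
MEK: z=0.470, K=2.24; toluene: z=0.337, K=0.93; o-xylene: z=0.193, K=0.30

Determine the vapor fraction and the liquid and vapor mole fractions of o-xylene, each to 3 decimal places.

ψ = 0.738, x_o-xylene = 0.399, y_o-xylene = 0.120

Rachford–Rice: g(ψ) = Σ zᵢ(Kᵢ−1)/(1+ψ(Kᵢ−1)) = 0.
Feasibility: ΣzᵢKᵢ = 1.424, Σzᵢ/Kᵢ = 1.216 — both > 1, two phases present.
Newton iteration, ψ⁰ = 0.4:
  ψ = 0.400: g = 0.1777, g' = -0.507 → ψ = 0.750
  ψ = 0.750: g = -0.0076, g' = -0.615 → ψ = 0.738
Converged at ψ = 0.738.
Compositions from xᵢ = zᵢ/(1+ψ(Kᵢ−1)), yᵢ = Kᵢxᵢ:
  MEK: x = 0.245, y = 0.550
  toluene: x = 0.355, y = 0.330
  o-xylene: x = 0.399, y = 0.120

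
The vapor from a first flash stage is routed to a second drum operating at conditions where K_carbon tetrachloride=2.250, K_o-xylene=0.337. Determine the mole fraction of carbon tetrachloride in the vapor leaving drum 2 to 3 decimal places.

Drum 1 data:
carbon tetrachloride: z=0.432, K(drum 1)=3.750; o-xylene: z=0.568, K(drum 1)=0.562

y_carbon tetrachloride (drum 2) = 0.780

Drum 1:
Newton–Raphson from ψ₁ = 0.62:
  ψ₁ = 0.620: g = 0.0977, g' = -0.652 → ψ₁ = 0.770
  ψ₁ = 0.770: g = 0.0058, g' = -0.584 → ψ₁ = 0.780
Converged at ψ₁ = 0.780.
Drum-1 compositions:
  carbon tetrachloride: x = 0.137, y = 0.515
  o-xylene: x = 0.863, y = 0.485
Drum-2 feed = drum-1 vapor: z₂ = (0.5152, 0.4848).
Drum 2:
Rachford–Rice: g(ψ₂) = Σ zᵢ(Kᵢ−1)/(1+ψ₂(Kᵢ−1)) = 0.
g(0) = ΣzᵢKᵢ − 1 = 0.323 and g(1) = 1 − Σzᵢ/Kᵢ = -0.668, so a root lies in (0, 1).
Binary case is linear: z₁(K₁−1)(1+ψ₂(K₂−1)) + z₂(K₂−1)(1+ψ₂(K₁−1)) = 0
⇒ ψ₂ = [z₁(K₁−1)+z₂(K₂−1)] / [−(K₁−1)(K₂−1)] = 0.3226/0.8288 = 0.389
  carbon tetrachloride: x = 0.347, y = 0.780
  o-xylene: x = 0.653, y = 0.220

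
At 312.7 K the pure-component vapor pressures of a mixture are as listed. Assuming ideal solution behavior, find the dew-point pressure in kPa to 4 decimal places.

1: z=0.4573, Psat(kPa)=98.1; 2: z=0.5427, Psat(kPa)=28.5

Pdew = 42.1876 kPa

At the dew point ψ → 1, so Σzᵢ/Kᵢ = 1 with Kᵢ = Pᵢˢᵃᵗ/P ⇒ 1/P = Σzᵢ/Pᵢˢᵃᵗ.
1/P = 0.4573/98.1 + 0.5427/28.5 = 0.0237037 ⇒ P = 42.1876 kPa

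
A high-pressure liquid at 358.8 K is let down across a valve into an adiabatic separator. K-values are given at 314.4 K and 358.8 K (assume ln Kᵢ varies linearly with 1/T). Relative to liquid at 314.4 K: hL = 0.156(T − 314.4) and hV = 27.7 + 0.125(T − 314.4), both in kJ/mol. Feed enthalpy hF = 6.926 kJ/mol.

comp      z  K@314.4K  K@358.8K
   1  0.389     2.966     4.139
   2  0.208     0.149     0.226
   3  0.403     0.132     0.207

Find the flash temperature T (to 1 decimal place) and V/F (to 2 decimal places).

T = 325.6 K, V/F = 0.19

Adiabatic flash: solve Rachford–Rice at each trial T, then check hF = ψ·hV(T) + (1−ψ)·hL(T).
  T = 314.4 K: K = (2.966, 0.149, 0.132), RR gives ψ = 0.140, H_out = 3.888 kJ/mol
  T = 358.8 K: K = (4.139, 0.226, 0.207), RR gives ψ = 0.300, H_out = 14.821 kJ/mol
  T = 336.6 K: K = (3.542, 0.186, 0.168), RR gives ψ = 0.231, H_out = 9.692 kJ/mol
  T = 325.5 K: K = (3.251, 0.167, 0.149), RR gives ψ = 0.189, H_out = 6.907 kJ/mol
  T = 331.1 K: K = (3.398, 0.177, 0.159), RR gives ψ = 0.211, H_out = 8.336 kJ/mol
  T = 328.3 K: K = (3.324, 0.172, 0.154), RR gives ψ = 0.200, H_out = 7.628 kJ/mol
  T = 326.9 K: K = (3.288, 0.169, 0.152), RR gives ψ = 0.195, H_out = 7.269 kJ/mol
Linear interpolation between T = 325.5 (H_out = 6.907) and T = 326.9 (H_out = 7.269) on hF = 6.926 gives T ≈ 325.6 K, at which ψ = 0.19.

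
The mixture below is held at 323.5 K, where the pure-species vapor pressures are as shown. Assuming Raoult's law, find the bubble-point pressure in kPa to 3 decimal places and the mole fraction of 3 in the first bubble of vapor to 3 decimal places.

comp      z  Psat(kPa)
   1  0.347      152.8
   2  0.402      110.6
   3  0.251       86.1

At the bubble point ψ → 0, so ΣzᵢKᵢ = 1 with Kᵢ = Pᵢˢᵃᵗ/P ⇒ P = ΣzᵢPᵢˢᵃᵗ.
P = 0.347·152.8 + 0.402·110.6 + 0.251·86.1 = 119.094 kPa
yᵢ = zᵢPᵢˢᵃᵗ/P ⇒ y_3 = 0.251·86.1/119.094 = 0.181

Pbub = 119.094 kPa, y_3 = 0.181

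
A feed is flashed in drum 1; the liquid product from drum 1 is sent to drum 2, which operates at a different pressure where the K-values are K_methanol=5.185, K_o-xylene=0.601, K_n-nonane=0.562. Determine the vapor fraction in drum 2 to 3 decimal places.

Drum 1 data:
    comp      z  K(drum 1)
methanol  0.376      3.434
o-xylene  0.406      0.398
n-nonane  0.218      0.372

Drum 1:
Let ψ₁ = V/F and solve Σ zᵢ(Kᵢ−1)/(1+ψ₁(Kᵢ−1)) = 0.
g(0) = ΣzᵢKᵢ − 1 = 0.534 and g(1) = 1 − Σzᵢ/Kᵢ = -0.716, so a root lies in (0, 1).
Iterate (Newton) starting at ψ₁ = 0.42:
  ψ₁ = 0.420: g = -0.0605, g' = -0.967 → ψ₁ = 0.357
  ψ₁ = 0.357: g = 0.0015, g' = -1.019 → ψ₁ = 0.359
Converged at ψ₁ = 0.359.
Drum-1 compositions:
  methanol: x = 0.201, y = 0.689
  o-xylene: x = 0.518, y = 0.206
  n-nonane: x = 0.281, y = 0.105
Drum-2 feed = drum-1 liquid: z₂ = (0.2007, 0.5179, 0.2814).
Drum 2:
Material balance + equilibrium reduce to Σ zᵢ(Kᵢ−1)/(1+ψ₂(Kᵢ−1)) = 0.
Check two-phase: ΣzᵢKᵢ = 1.510 > 1 and Σzᵢ/Kᵢ = 1.401 > 1, so g(0) = 0.510 > 0 and g(1) = -0.401 < 0.
Newton–Raphson from ψ₂ = 0.31:
  ψ₂ = 0.310: g = -0.0128, g' = -0.846 → ψ₂ = 0.295
Converged at ψ₂ = 0.295.
  methanol: x = 0.090, y = 0.466
  o-xylene: x = 0.587, y = 0.353
  n-nonane: x = 0.323, y = 0.182

V/F (drum 2) = 0.295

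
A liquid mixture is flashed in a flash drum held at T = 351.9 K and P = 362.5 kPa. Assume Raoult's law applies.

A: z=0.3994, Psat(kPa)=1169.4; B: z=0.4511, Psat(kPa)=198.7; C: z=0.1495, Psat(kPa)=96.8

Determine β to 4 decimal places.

β = 0.4806

Raoult's law: Kᵢ = Pᵢˢᵃᵗ/P = Pᵢˢᵃᵗ/362.5.
  K_A = 1169.4/362.5 = 3.225931, K_B = 198.7/362.5 = 0.548138, K_C = 96.8/362.5 = 0.267034
Material balance + equilibrium reduce to Σ zᵢ(Kᵢ−1)/(1+β(Kᵢ−1)) = 0.
g(0) = ΣzᵢKᵢ − 1 = 0.5756 and g(1) = 1 − Σzᵢ/Kᵢ = -0.5066, so a root lies in (0, 1).
Newton iteration, β⁰ = 0.5:
  β = 0.5000: g = -0.01554, g' = -0.7971 → β = 0.4805
  β = 0.4805: g = 0.00006, g' = -0.8037 → β = 0.4806
Converged at β = 0.4806.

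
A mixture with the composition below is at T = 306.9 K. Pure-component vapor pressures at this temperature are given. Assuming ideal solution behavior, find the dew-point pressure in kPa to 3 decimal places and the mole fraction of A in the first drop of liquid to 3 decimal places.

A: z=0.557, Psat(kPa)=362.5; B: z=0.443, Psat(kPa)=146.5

At the dew point ψ → 1, so Σzᵢ/Kᵢ = 1 with Kᵢ = Pᵢˢᵃᵗ/P ⇒ 1/P = Σzᵢ/Pᵢˢᵃᵗ.
1/P = 0.557/362.5 + 0.443/146.5 = 0.004560 ⇒ P = 219.277 kPa
xᵢ = zᵢP/Pᵢˢᵃᵗ ⇒ x_A = 0.557·219.277/362.5 = 0.337

Pdew = 219.277 kPa, x_A = 0.337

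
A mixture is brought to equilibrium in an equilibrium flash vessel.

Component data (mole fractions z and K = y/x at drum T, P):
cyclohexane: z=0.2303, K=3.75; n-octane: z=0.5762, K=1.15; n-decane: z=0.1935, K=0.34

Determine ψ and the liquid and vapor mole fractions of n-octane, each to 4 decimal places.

Let ψ = V/F and solve Σ zᵢ(Kᵢ−1)/(1+ψ(Kᵢ−1)) = 0.
Check two-phase: ΣzᵢKᵢ = 1.5920 > 1 and Σzᵢ/Kᵢ = 1.1316 > 1, so g(0) = 0.5920 > 0 and g(1) = -0.1316 < 0.
Iterate (Newton) starting at ψ = 0.35:
  ψ = 0.3500: g = 0.23876, g' = -0.6064 → ψ = 0.7437
  ψ = 0.7437: g = 0.03491, g' = -0.5234 → ψ = 0.8104
  ψ = 0.8104: g = -0.00133, g' = -0.5670 → ψ = 0.8080
Converged at ψ = 0.8080.
Compositions from xᵢ = zᵢ/(1+ψ(Kᵢ−1)), yᵢ = Kᵢxᵢ:
  cyclohexane: x = 0.0715, y = 0.2680
  n-octane: x = 0.5139, y = 0.5910
  n-decane: x = 0.4146, y = 0.1410

ψ = 0.8080, x_n-octane = 0.5139, y_n-octane = 0.5910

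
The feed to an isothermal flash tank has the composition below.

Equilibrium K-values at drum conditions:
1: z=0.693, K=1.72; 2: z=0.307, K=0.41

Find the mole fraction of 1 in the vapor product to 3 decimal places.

y_1 = 0.775

Material balance + equilibrium reduce to Σ zᵢ(Kᵢ−1)/(1+ψ(Kᵢ−1)) = 0.
Feasibility: ΣzᵢKᵢ = 1.318, Σzᵢ/Kᵢ = 1.152 — both > 1, two phases present.
Binary case is linear: z₁(K₁−1)(1+ψ(K₂−1)) + z₂(K₂−1)(1+ψ(K₁−1)) = 0
⇒ ψ = [z₁(K₁−1)+z₂(K₂−1)] / [−(K₁−1)(K₂−1)] = 0.3178/0.4248 = 0.748
Compositions from xᵢ = zᵢ/(1+ψ(Kᵢ−1)), yᵢ = Kᵢxᵢ:
  1: x = 0.450, y = 0.775
  2: x = 0.550, y = 0.225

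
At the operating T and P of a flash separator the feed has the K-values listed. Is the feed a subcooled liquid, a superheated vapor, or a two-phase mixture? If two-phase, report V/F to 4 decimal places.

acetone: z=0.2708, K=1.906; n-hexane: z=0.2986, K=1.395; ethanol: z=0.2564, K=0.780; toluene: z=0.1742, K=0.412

two-phase, V/F = 0.7058

ΣzᵢKᵢ = 1.2045; Σzᵢ/Kᵢ = 1.1077.
Both exceed 1, so a two-phase solution exists.
Rachford–Rice: g(ψ) = Σ zᵢ(Kᵢ−1)/(1+ψ(Kᵢ−1)) = 0.
Newton iteration, ψ⁰ = 0.63:
  ψ = 0.6300: g = 0.02245, g' = -0.2886 → ψ = 0.7078
  ψ = 0.7078: g = -0.00060, g' = -0.3051 → ψ = 0.7058
Converged at ψ = 0.7058.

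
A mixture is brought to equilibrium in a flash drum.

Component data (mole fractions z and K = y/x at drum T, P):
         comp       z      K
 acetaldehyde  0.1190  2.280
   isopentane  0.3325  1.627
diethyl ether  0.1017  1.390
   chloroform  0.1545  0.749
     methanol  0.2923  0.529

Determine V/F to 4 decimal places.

Rachford–Rice: g(V/F) = Σ zᵢ(Kᵢ−1)/(1+V/F(Kᵢ−1)) = 0.
Check two-phase: ΣzᵢKᵢ = 1.2240 > 1 and Σzᵢ/Kᵢ = 1.0885 > 1, so g(0) = 0.2240 > 0 and g(1) = -0.0885 < 0.
Newton iteration, V/F⁰ = 0.5:
  V/F = 0.5000: g = 0.06036, g' = -0.2828 → V/F = 0.7135
  V/F = 0.7135: g = 0.00009, g' = -0.2867 → V/F = 0.7138
Converged at V/F = 0.7138.

V/F = 0.7138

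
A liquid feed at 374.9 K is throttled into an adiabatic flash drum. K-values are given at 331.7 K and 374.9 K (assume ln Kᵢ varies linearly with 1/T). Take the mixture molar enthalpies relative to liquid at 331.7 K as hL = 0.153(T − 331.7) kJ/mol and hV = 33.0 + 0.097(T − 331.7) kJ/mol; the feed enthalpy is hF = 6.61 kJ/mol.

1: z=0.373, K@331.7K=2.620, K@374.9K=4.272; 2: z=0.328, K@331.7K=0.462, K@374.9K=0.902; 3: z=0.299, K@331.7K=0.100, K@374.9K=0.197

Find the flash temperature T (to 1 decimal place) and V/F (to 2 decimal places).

Adiabatic flash: solve Rachford–Rice at each trial T, then check hF = ψ·hV(T) + (1−ψ)·hL(T).
  T = 331.7 K: K = (2.620, 0.462, 0.100), RR gives ψ = 0.134, H_out = 4.431 kJ/mol
  T = 374.9 K: K = (4.272, 0.902, 0.197), RR gives ψ = 0.525, H_out = 22.667 kJ/mol
  T = 353.3 K: K = (3.396, 0.659, 0.143), RR gives ψ = 0.344, H_out = 14.239 kJ/mol
  T = 342.5 K: K = (2.995, 0.555, 0.120), RR gives ψ = 0.246, H_out = 9.609 kJ/mol
  T = 337.1 K: K = (2.804, 0.507, 0.110), RR gives ψ = 0.192, H_out = 7.111 kJ/mol
  T = 334.4 K: K = (2.711, 0.484, 0.105), RR gives ψ = 0.164, H_out = 5.798 kJ/mol
  T = 335.8 K: K = (2.759, 0.496, 0.107), RR gives ψ = 0.179, H_out = 6.485 kJ/mol
Linear interpolation between T = 335.8 (H_out = 6.485) and T = 337.1 (H_out = 7.111) on hF = 6.61 gives T ≈ 336.1 K, at which ψ = 0.18.

T = 336.1 K, V/F = 0.18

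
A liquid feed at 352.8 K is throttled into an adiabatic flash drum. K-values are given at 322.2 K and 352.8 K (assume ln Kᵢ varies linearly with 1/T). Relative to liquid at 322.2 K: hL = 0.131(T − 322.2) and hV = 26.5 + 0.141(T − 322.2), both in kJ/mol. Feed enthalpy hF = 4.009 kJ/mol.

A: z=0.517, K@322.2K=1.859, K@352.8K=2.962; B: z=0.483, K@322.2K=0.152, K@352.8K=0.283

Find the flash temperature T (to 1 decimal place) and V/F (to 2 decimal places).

T = 326.3 K, V/F = 0.13

Adiabatic flash: solve Rachford–Rice at each trial T, then check hF = ψ·hV(T) + (1−ψ)·hL(T).
  T = 322.2 K: K = (1.859, 0.152), RR gives ψ = 0.047, H_out = 1.256 kJ/mol
  T = 352.8 K: K = (2.962, 0.283), RR gives ψ = 0.475, H_out = 16.738 kJ/mol
  T = 337.5 K: K = (2.371, 0.210), RR gives ψ = 0.303, H_out = 10.068 kJ/mol
  T = 329.9 K: K = (2.107, 0.180), RR gives ψ = 0.194, H_out = 6.165 kJ/mol
  T = 326.0 K: K = (1.979, 0.165), RR gives ψ = 0.126, H_out = 3.842 kJ/mol
  T = 327.9 K: K = (2.041, 0.172), RR gives ψ = 0.161, H_out = 5.009 kJ/mol
Linear interpolation between T = 326.0 (H_out = 3.842) and T = 327.9 (H_out = 5.009) on hF = 4.009 gives T ≈ 326.3 K, at which ψ = 0.13.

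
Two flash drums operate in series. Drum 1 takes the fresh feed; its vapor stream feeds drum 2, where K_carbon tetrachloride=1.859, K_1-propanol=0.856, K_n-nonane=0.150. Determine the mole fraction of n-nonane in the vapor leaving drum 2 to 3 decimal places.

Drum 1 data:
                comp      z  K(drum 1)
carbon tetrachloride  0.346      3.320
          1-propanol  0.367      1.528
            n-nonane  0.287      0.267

Drum 1:
Let ψ₁ = V/F and solve Σ zᵢ(Kᵢ−1)/(1+ψ₁(Kᵢ−1)) = 0.
Feasibility: ΣzᵢKᵢ = 1.786, Σzᵢ/Kᵢ = 1.419 — both > 1, two phases present.
Newton iteration, ψ₁⁰ = 0.68:
  ψ₁ = 0.680: g = 0.0346, g' = -0.949 → ψ₁ = 0.716
Converged at ψ₁ = 0.716.
Drum-1 compositions:
  carbon tetrachloride: x = 0.130, y = 0.432
  1-propanol: x = 0.266, y = 0.407
  n-nonane: x = 0.604, y = 0.161
Drum-2 feed = drum-1 vapor: z₂ = (0.4318, 0.4070, 0.1612).
Drum 2:
Newton–Raphson from ψ₂ = 0.36:
  ψ₂ = 0.360: g = 0.0241, g' = -0.437 → ψ₂ = 0.415
  ψ₂ = 0.415: g = -0.0006, g' = -0.461 → ψ₂ = 0.414
Converged at ψ₂ = 0.414.
  carbon tetrachloride: x = 0.319, y = 0.592
  1-propanol: x = 0.433, y = 0.370
  n-nonane: x = 0.249, y = 0.037

y_n-nonane (drum 2) = 0.037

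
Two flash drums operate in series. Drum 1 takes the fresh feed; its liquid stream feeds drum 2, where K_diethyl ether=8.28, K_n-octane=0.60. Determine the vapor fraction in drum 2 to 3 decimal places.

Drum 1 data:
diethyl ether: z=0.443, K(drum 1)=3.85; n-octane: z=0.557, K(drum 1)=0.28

V/F (drum 2) = 0.395

Drum 1:
Binary case is linear: z₁(K₁−1)(1+ψ₁(K₂−1)) + z₂(K₂−1)(1+ψ₁(K₁−1)) = 0
⇒ ψ₁ = [z₁(K₁−1)+z₂(K₂−1)] / [−(K₁−1)(K₂−1)] = 0.8615/2.0520 = 0.420
Drum-1 compositions:
  diethyl ether: x = 0.202, y = 0.776
  n-octane: x = 0.798, y = 0.224
Drum-2 feed = drum-1 liquid: z₂ = (0.2017, 0.7983).
Drum 2:
Binary case is linear: z₁(K₁−1)(1+ψ₂(K₂−1)) + z₂(K₂−1)(1+ψ₂(K₁−1)) = 0
⇒ ψ₂ = [z₁(K₁−1)+z₂(K₂−1)] / [−(K₁−1)(K₂−1)] = 1.1489/2.9120 = 0.395
  diethyl ether: x = 0.052, y = 0.431
  n-octane: x = 0.948, y = 0.569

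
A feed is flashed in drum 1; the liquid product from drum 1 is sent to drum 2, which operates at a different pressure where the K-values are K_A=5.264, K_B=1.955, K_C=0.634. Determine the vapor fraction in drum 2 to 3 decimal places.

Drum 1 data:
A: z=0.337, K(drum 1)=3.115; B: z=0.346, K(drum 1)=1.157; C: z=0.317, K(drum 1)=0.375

Drum 1:
Rachford–Rice: g(ψ₁) = Σ zᵢ(Kᵢ−1)/(1+ψ₁(Kᵢ−1)) = 0.
g(0) = ΣzᵢKᵢ − 1 = 0.569 and g(1) = 1 − Σzᵢ/Kᵢ = -0.253, so a root lies in (0, 1).
Newton iteration, ψ₁⁰ = 0.5:
  ψ₁ = 0.500: g = 0.1086, g' = -0.625 → ψ₁ = 0.674
  ψ₁ = 0.674: g = 0.0009, g' = -0.633 → ψ₁ = 0.675
Converged at ψ₁ = 0.675.
Drum-1 compositions:
  A: x = 0.139, y = 0.432
  B: x = 0.313, y = 0.362
  C: x = 0.548, y = 0.206
Drum-2 feed = drum-1 liquid: z₂ = (0.1388, 0.3128, 0.5483).
Drum 2:
Rachford–Rice: g(ψ₂) = Σ zᵢ(Kᵢ−1)/(1+ψ₂(Kᵢ−1)) = 0.
Check two-phase: ΣzᵢKᵢ = 1.690 > 1 and Σzᵢ/Kᵢ = 1.051 > 1, so g(0) = 0.690 > 0 and g(1) = -0.051 < 0.
Newton iteration, ψ₂⁰ = 0.5:
  ψ₂ = 0.500: g = 0.1456, g' = -0.498 → ψ₂ = 0.792
  ψ₂ = 0.792: g = 0.0226, g' = -0.370 → ψ₂ = 0.853
  ψ₂ = 0.853: g = 0.0003, g' = -0.359 → ψ₂ = 0.854
Converged at ψ₂ = 0.854.
  A: x = 0.030, y = 0.157
  B: x = 0.172, y = 0.337
  C: x = 0.798, y = 0.506

V/F (drum 2) = 0.854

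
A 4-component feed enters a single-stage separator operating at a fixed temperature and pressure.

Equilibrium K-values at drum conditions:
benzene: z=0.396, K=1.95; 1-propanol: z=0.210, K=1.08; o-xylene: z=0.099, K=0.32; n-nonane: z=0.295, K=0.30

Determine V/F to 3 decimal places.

V/F = 0.229

Rachford–Rice: g(V/F) = Σ zᵢ(Kᵢ−1)/(1+V/F(Kᵢ−1)) = 0.
g(0) = ΣzᵢKᵢ − 1 = 0.119 and g(1) = 1 − Σzᵢ/Kᵢ = -0.690, so a root lies in (0, 1).
Newton–Raphson from V/F = 0.53:
  V/F = 0.530: g = -0.1672, g' = -0.637 → V/F = 0.267
  V/F = 0.267: g = -0.0199, g' = -0.516 → V/F = 0.229
Converged at V/F = 0.229.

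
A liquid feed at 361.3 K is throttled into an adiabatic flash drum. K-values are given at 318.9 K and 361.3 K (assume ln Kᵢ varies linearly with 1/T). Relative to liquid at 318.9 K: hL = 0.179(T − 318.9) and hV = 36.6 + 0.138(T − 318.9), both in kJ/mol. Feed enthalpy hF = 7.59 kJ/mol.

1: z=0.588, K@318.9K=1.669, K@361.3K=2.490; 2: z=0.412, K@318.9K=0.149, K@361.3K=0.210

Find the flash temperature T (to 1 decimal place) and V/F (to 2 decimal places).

Adiabatic flash: solve Rachford–Rice at each trial T, then check hF = ψ·hV(T) + (1−ψ)·hL(T).
  T = 318.9 K: K = (1.669, 0.149), RR gives ψ = 0.075, H_out = 2.749 kJ/mol
  T = 361.3 K: K = (2.490, 0.210), RR gives ψ = 0.468, H_out = 23.898 kJ/mol
  T = 340.1 K: K = (2.064, 0.179), RR gives ψ = 0.329, H_out = 15.545 kJ/mol
  T = 329.5 K: K = (1.862, 0.164), RR gives ψ = 0.225, H_out = 10.049 kJ/mol
  T = 324.2 K: K = (1.765, 0.156), RR gives ψ = 0.158, H_out = 6.702 kJ/mol
  T = 326.9 K: K = (1.814, 0.160), RR gives ψ = 0.194, H_out = 8.470 kJ/mol
  T = 325.5 K: K = (1.788, 0.158), RR gives ψ = 0.176, H_out = 7.571 kJ/mol
Linear interpolation between T = 325.5 (H_out = 7.571) and T = 326.9 (H_out = 8.470) on hF = 7.59 gives T ≈ 325.5 K, at which ψ = 0.18.

T = 325.5 K, V/F = 0.18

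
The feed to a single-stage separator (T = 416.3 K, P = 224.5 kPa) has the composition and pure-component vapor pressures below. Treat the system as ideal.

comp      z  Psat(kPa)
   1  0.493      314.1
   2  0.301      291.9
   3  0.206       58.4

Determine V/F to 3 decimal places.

Raoult's law: Kᵢ = Pᵢˢᵃᵗ/P = Pᵢˢᵃᵗ/224.5.
  K_1 = 314.1/224.5 = 1.39911, K_2 = 291.9/224.5 = 1.30022, K_3 = 58.4/224.5 = 0.26013
Newton iteration, V/F⁰ = 0.5:
  V/F = 0.500: g = 0.0007, g' = -0.359 → V/F = 0.502
Converged at V/F = 0.502.

V/F = 0.502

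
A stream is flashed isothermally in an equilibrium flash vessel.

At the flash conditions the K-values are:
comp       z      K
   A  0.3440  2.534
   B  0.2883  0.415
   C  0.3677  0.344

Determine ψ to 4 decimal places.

Material balance + equilibrium reduce to Σ zᵢ(Kᵢ−1)/(1+ψ(Kᵢ−1)) = 0.
g(0) = ΣzᵢKᵢ − 1 = 0.1178 and g(1) = 1 − Σzᵢ/Kᵢ = -0.8993, so a root lies in (0, 1).
Newton iteration, ψ⁰ = 0.5:
  ψ = 0.5000: g = -0.29869, g' = -0.8068 → ψ = 0.1298
  ψ = 0.1298: g = -0.00608, g' = -0.8676 → ψ = 0.1228
Converged at ψ = 0.1228.

ψ = 0.1228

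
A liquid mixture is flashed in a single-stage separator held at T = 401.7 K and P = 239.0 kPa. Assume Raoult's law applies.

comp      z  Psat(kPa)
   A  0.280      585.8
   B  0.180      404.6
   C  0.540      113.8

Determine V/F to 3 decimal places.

Raoult's law: Kᵢ = Pᵢˢᵃᵗ/P = Pᵢˢᵃᵗ/239.0.
  K_A = 585.8/239.0 = 2.45105, K_B = 404.6/239.0 = 1.69289, K_C = 113.8/239.0 = 0.47615
Newton iteration, V/F⁰ = 0.38:
  V/F = 0.380: g = 0.0074, g' = -0.530 → V/F = 0.394
Converged at V/F = 0.394.

V/F = 0.394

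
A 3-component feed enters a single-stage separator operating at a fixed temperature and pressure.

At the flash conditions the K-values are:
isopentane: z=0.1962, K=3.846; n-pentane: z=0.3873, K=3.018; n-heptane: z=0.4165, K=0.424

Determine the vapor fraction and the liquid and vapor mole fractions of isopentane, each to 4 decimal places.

Newton iteration, ψ⁰ = 0.37:
  ψ = 0.3700: g = 0.41457, g' = -1.1172 → ψ = 0.7411
  ψ = 0.7411: g = 0.07421, g' = -0.8383 → ψ = 0.8296
  ψ = 0.8296: g = -0.00105, g' = -0.8681 → ψ = 0.8284
Converged at ψ = 0.8284.
Compositions from xᵢ = zᵢ/(1+ψ(Kᵢ−1)), yᵢ = Kᵢxᵢ:
  isopentane: x = 0.0584, y = 0.2247
  n-pentane: x = 0.1450, y = 0.4375
  n-heptane: x = 0.7966, y = 0.3378

ψ = 0.8284, x_isopentane = 0.0584, y_isopentane = 0.2247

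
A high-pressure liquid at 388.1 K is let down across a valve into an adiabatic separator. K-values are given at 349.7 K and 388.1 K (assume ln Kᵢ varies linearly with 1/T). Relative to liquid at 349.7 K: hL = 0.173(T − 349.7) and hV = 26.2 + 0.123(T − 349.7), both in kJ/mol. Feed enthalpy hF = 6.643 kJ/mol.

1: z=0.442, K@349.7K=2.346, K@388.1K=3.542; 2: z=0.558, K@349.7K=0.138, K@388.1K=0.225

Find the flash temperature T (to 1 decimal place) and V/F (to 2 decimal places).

T = 360.2 K, V/F = 0.19

Adiabatic flash: solve Rachford–Rice at each trial T, then check hF = ψ·hV(T) + (1−ψ)·hL(T).
  T = 349.7 K: K = (2.346, 0.138), RR gives ψ = 0.098, H_out = 2.573 kJ/mol
  T = 388.1 K: K = (3.542, 0.225), RR gives ψ = 0.351, H_out = 15.161 kJ/mol
  T = 368.9 K: K = (2.914, 0.178), RR gives ψ = 0.246, H_out = 9.542 kJ/mol
  T = 359.3 K: K = (2.622, 0.157), RR gives ψ = 0.181, H_out = 6.306 kJ/mol
  T = 364.1 K: K = (2.766, 0.168), RR gives ψ = 0.215, H_out = 7.973 kJ/mol
  T = 361.7 K: K = (2.694, 0.163), RR gives ψ = 0.198, H_out = 7.153 kJ/mol
  T = 360.5 K: K = (2.658, 0.160), RR gives ψ = 0.190, H_out = 6.733 kJ/mol
Linear interpolation between T = 359.3 (H_out = 6.306) and T = 360.5 (H_out = 6.733) on hF = 6.643 gives T ≈ 360.2 K, at which ψ = 0.19.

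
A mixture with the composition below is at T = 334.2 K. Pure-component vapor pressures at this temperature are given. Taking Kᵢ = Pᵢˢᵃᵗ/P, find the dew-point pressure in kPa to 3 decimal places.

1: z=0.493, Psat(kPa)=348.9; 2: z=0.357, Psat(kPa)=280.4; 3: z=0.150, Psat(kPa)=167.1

At the dew point ψ → 1, so Σzᵢ/Kᵢ = 1 with Kᵢ = Pᵢˢᵃᵗ/P ⇒ 1/P = Σzᵢ/Pᵢˢᵃᵗ.
1/P = 0.493/348.9 + 0.357/280.4 + 0.150/167.1 = 0.003584 ⇒ P = 279.029 kPa

Pdew = 279.029 kPa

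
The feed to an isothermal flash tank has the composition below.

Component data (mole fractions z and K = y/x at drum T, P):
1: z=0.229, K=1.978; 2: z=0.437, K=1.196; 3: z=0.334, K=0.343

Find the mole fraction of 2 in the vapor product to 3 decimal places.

Newton–Raphson from ψ = 0.4:
  ψ = 0.400: g = -0.0573, g' = -0.393 → ψ = 0.254
  ψ = 0.254: g = -0.0025, g' = -0.364 → ψ = 0.247
Converged at ψ = 0.247.
Compositions from xᵢ = zᵢ/(1+ψ(Kᵢ−1)), yᵢ = Kᵢxᵢ:
  1: x = 0.184, y = 0.365
  2: x = 0.417, y = 0.498
  3: x = 0.399, y = 0.137

y_2 = 0.498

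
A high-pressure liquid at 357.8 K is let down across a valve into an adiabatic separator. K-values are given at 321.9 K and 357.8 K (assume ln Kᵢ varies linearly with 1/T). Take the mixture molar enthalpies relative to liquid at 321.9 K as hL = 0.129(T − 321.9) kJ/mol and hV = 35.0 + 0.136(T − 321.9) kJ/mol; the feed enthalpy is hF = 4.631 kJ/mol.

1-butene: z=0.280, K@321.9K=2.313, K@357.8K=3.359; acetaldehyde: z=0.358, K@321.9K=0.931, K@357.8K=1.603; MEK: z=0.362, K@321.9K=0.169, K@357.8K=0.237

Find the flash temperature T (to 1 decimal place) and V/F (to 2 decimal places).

Adiabatic flash: solve Rachford–Rice at each trial T, then check hF = ψ·hV(T) + (1−ψ)·hL(T).
  T = 321.9 K: K = (2.313, 0.931, 0.169), RR gives ψ = 0.059, H_out = 2.069 kJ/mol
  T = 357.8 K: K = (3.359, 1.603, 0.237), RR gives ψ = 0.523, H_out = 23.075 kJ/mol
  T = 339.9 K: K = (2.816, 1.240, 0.202), RR gives ψ = 0.337, H_out = 14.156 kJ/mol
  T = 330.9 K: K = (2.559, 1.079, 0.185), RR gives ψ = 0.211, H_out = 8.561 kJ/mol
  T = 326.4 K: K = (2.435, 1.003, 0.177), RR gives ψ = 0.139, H_out = 5.433 kJ/mol
  T = 324.1 K: K = (2.372, 0.966, 0.173), RR gives ψ = 0.099, H_out = 3.744 kJ/mol
Linear interpolation between T = 324.1 (H_out = 3.744) and T = 326.4 (H_out = 5.433) on hF = 4.631 gives T ≈ 325.3 K, at which ψ = 0.12.

T = 325.3 K, V/F = 0.12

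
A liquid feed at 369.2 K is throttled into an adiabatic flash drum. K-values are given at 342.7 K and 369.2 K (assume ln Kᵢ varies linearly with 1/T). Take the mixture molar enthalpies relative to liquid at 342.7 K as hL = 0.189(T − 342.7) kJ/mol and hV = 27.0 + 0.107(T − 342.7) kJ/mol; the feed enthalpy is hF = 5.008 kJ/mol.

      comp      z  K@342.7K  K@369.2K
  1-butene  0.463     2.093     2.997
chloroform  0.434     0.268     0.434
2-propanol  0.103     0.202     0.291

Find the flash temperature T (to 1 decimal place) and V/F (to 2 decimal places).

Adiabatic flash: solve Rachford–Rice at each trial T, then check hF = ψ·hV(T) + (1−ψ)·hL(T).
  T = 342.7 K: K = (2.093, 0.268, 0.202), RR gives ψ = 0.130, H_out = 3.520 kJ/mol
  T = 369.2 K: K = (2.997, 0.434, 0.291), RR gives ψ = 0.508, H_out = 17.623 kJ/mol
  T = 355.9 K: K = (2.520, 0.344, 0.244), RR gives ψ = 0.332, H_out = 11.087 kJ/mol
  T = 349.3 K: K = (2.300, 0.304, 0.222), RR gives ψ = 0.238, H_out = 7.533 kJ/mol
  T = 346.0 K: K = (2.195, 0.286, 0.212), RR gives ψ = 0.186, H_out = 5.601 kJ/mol
  T = 344.4 K: K = (2.145, 0.277, 0.207), RR gives ψ = 0.160, H_out = 4.613 kJ/mol
Linear interpolation between T = 344.4 (H_out = 4.613) and T = 346.0 (H_out = 5.601) on hF = 5.008 gives T ≈ 345.0 K, at which ψ = 0.17.

T = 345.0 K, V/F = 0.17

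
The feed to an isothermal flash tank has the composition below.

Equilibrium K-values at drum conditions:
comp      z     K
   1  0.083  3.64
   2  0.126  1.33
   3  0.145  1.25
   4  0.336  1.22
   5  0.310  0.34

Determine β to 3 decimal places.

Material balance + equilibrium reduce to Σ zᵢ(Kᵢ−1)/(1+β(Kᵢ−1)) = 0.
Feasibility: ΣzᵢKᵢ = 1.166, Σzᵢ/Kᵢ = 1.421 — both > 1, two phases present.
Newton iteration, β⁰ = 0.5:
  β = 0.500: g = -0.0764, g' = -0.439 → β = 0.326
  β = 0.326: g = -0.0028, g' = -0.419 → β = 0.319
Converged at β = 0.319.

β = 0.319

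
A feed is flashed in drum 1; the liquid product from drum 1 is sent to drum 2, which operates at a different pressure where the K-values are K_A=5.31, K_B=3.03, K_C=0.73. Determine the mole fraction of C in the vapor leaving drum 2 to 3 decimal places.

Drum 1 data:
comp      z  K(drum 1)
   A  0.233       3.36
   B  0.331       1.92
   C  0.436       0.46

Drum 1:
Rachford–Rice: g(ψ₁) = Σ zᵢ(Kᵢ−1)/(1+ψ₁(Kᵢ−1)) = 0.
Check two-phase: ΣzᵢKᵢ = 1.619 > 1 and Σzᵢ/Kᵢ = 1.190 > 1, so g(0) = 0.619 > 0 and g(1) = -0.190 < 0.
Newton iteration, ψ₁⁰ = 0.33:
  ψ₁ = 0.330: g = 0.2562, g' = -0.763 → ψ₁ = 0.666
  ψ₁ = 0.666: g = 0.0351, g' = -0.614 → ψ₁ = 0.723
Converged at ψ₁ = 0.723.
Drum-1 compositions:
  A: x = 0.086, y = 0.289
  B: x = 0.199, y = 0.382
  C: x = 0.715, y = 0.329
Drum-2 feed = drum-1 liquid: z₂ = (0.0861, 0.1988, 0.7151).
Drum 2:
Let ψ₂ = V/F and solve Σ zᵢ(Kᵢ−1)/(1+ψ₂(Kᵢ−1)) = 0.
Check two-phase: ΣzᵢKᵢ = 1.582 > 1 and Σzᵢ/Kᵢ = 1.061 > 1, so g(0) = 0.582 > 0 and g(1) = -0.061 < 0.
Newton iteration, ψ₂⁰ = 0.5:
  ψ₂ = 0.500: g = 0.0947, g' = -0.432 → ψ₂ = 0.719
  ψ₂ = 0.719: g = 0.0150, g' = -0.311 → ψ₂ = 0.767
  ψ₂ = 0.767: g = 0.0004, g' = -0.294 → ψ₂ = 0.769
Converged at ψ₂ = 0.769.
  A: x = 0.020, y = 0.106
  B: x = 0.078, y = 0.235
  C: x = 0.902, y = 0.659

y_C (drum 2) = 0.659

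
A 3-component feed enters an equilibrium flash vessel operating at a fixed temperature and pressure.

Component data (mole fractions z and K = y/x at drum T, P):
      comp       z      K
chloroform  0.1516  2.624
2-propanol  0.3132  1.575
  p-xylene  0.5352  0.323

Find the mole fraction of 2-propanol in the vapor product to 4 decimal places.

y_2-propanol = 0.4689

Material balance + equilibrium reduce to Σ zᵢ(Kᵢ−1)/(1+β(Kᵢ−1)) = 0.
g(0) = ΣzᵢKᵢ − 1 = 0.0640 and g(1) = 1 − Σzᵢ/Kᵢ = -0.9136, so a root lies in (0, 1).
Newton–Raphson from β = 0.68:
  β = 0.6800: g = -0.42497, g' = -0.9861 → β = 0.2491
  β = 0.2491: g = -0.10299, g' = -0.6368 → β = 0.0873
  β = 0.0873: g = 0.00200, g' = -0.6776 → β = 0.0903
Converged at β = 0.0903.
Compositions from xᵢ = zᵢ/(1+β(Kᵢ−1)), yᵢ = Kᵢxᵢ:
  chloroform: x = 0.1322, y = 0.3469
  2-propanol: x = 0.2977, y = 0.4689
  p-xylene: x = 0.5700, y = 0.1841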